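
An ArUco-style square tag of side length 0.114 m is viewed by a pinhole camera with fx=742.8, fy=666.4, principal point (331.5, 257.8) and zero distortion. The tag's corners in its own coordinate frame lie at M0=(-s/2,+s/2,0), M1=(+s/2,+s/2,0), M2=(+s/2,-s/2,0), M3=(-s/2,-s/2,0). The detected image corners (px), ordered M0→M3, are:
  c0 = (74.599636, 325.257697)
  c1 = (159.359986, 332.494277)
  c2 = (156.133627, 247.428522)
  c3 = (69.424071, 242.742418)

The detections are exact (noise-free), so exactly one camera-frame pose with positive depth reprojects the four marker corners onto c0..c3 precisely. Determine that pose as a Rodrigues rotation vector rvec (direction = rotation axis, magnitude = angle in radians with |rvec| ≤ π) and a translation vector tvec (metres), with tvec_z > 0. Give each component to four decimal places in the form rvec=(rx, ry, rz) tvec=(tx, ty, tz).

Intrinsics K: fx=742.8, fy=666.4, cx=331.5, cy=257.8
Marker side s = 0.114 m; corners in marker frame (Z=0):
  M0 = (-0.0570, +0.0570, 0)
  M1 = (+0.0570, +0.0570, 0)
  M2 = (+0.0570, -0.0570, 0)
  M3 = (-0.0570, -0.0570, 0)
Detected image corners:
  c0 = (74.599636, 325.257697) px
  c1 = (159.359986, 332.494277) px
  c2 = (156.133627, 247.428522) px
  c3 = (69.424071, 242.742418) px
Planar DLT: solve 8×8 A·h = b for H (H[2,2]=1):
  H  [+719.54056 +61.48706 +114.21537]
  H  [-28.55141 +796.02574 +287.44205]
  H  [-0.28218 +0.21326 +1.00000]
B = K⁻¹H; ‖b₁‖=1.132349, ‖b₂‖=1.132349; λ = 2/(‖b₁‖+‖b₂‖) = 0.883120, sign → tz>0 ⇒ λ=+0.883120
r₁ = λ·B[:,0] = (+0.96668,+0.05857,-0.24920); r₂ = λ·B[:,1] = (-0.01095,+0.98204,+0.18833)
r₃ = r₁×r₂ = (+0.25575,-0.17933,+0.94996); SVD([r₁ r₂ r₃]) → R = UVᵀ:
  R  [+0.96668 -0.01095 +0.25575]
  R  [+0.05857 +0.98204 -0.17933]
  R  [-0.24920 +0.18833 +0.94996]
t = (-0.25833, +0.03928, +0.88312) m
tr R = 2.898688; θ = arccos((tr R − 1)/2) = 0.319655 rad = 18.315°
axis k = ((R−Rᵀ)₃₂, (R−Rᵀ)₁₃, (R−Rᵀ)₂₁) / (2 sinθ) = (+0.585006, +0.803452, +0.110608)
rvec = θ·k = (+0.187000, +0.256827, +0.035356)

rvec=(0.1870, 0.2568, 0.0354) tvec=(-0.2583, 0.0393, 0.8831)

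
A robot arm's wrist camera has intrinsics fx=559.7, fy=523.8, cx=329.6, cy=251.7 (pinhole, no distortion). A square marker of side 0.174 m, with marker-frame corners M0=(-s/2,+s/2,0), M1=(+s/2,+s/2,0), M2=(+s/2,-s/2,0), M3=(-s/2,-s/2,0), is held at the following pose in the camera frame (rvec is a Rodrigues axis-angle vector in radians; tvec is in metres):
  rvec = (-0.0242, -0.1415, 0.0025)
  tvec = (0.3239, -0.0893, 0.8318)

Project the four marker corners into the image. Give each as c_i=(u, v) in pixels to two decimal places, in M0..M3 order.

c0=(492.36, 249.98) c1=(602.13, 250.48) c2=(600.86, 142.81) c3=(491.61, 139.09)

Intrinsics K: fx=559.7, fy=523.8, cx=329.6, cy=251.7
Marker side s = 0.174 m; corners in marker frame (Z=0):
  M0 = (-0.0870, +0.0870, 0)
  M1 = (+0.0870, +0.0870, 0)
  M2 = (+0.0870, -0.0870, 0)
  M3 = (-0.0870, -0.0870, 0)
rvec = (-0.0242, -0.1415, 0.0025), |rvec| = θ = 0.14358 rad = 8.226°
Rodrigues: sinθ=0.14308, 1−cosθ=0.01029; R = I + sinθ·[k]× + (1−cosθ)·[k]×²:
    [+0.99000 -0.00078 -0.14104]
    [+0.00420 +0.99970 +0.02394]
    [+0.14098 -0.02429 +0.98971]
t = (0.3239, -0.0893, 0.8318) m
M0: Pc = R·M0+t = (+0.23770, -0.00269, +0.81742); u = 559.7·(+0.23770)/0.81742 + 329.6 = 492.3578, v = 523.8·(-0.00269)/0.81742 + 251.7 = 249.9755
M1: Pc = R·M1+t = (+0.40996, -0.00196, +0.84195); u = 559.7·(+0.40996)/0.84195 + 329.6 = 602.1284, v = 523.8·(-0.00196)/0.84195 + 251.7 = 250.4805
M2: Pc = R·M2+t = (+0.41010, -0.17591, +0.84618); u = 559.7·(+0.41010)/0.84618 + 329.6 = 600.8570, v = 523.8·(-0.17591)/0.84618 + 251.7 = 142.8093
M3: Pc = R·M3+t = (+0.23784, -0.17664, +0.82165); u = 559.7·(+0.23784)/0.82165 + 329.6 = 491.6132, v = 523.8·(-0.17664)/0.82165 + 251.7 = 139.0923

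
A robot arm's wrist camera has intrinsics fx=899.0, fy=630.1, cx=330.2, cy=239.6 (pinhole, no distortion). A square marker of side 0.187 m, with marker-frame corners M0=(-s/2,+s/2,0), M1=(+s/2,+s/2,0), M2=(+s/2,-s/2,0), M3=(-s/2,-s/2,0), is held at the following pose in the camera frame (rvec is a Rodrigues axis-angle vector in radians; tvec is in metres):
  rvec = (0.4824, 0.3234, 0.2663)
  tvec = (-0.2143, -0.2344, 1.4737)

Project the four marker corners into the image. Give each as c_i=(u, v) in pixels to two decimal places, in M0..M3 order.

c0=(145.95, 164.05) c1=(243.19, 187.28) c2=(258.21, 112.31) c3=(154.33, 89.92)

Intrinsics K: fx=899.0, fy=630.1, cx=330.2, cy=239.6
Marker side s = 0.187 m; corners in marker frame (Z=0):
  M0 = (-0.0935, +0.0935, 0)
  M1 = (+0.0935, +0.0935, 0)
  M2 = (+0.0935, -0.0935, 0)
  M3 = (-0.0935, -0.0935, 0)
rvec = (0.4824, 0.3234, 0.2663), |rvec| = θ = 0.63892 rad = 36.607°
Rodrigues: sinθ=0.59633, 1−cosθ=0.19726; R = I + sinθ·[k]× + (1−cosθ)·[k]×²:
    [+0.91519 -0.17316 +0.36392]
    [+0.32393 +0.85328 -0.40863]
    [-0.23977 +0.49186 +0.83701]
t = (-0.2143, -0.2344, 1.4737) m
M0: Pc = R·M0+t = (-0.31606, -0.18491, +1.54211); u = 899.0·(-0.31606)/1.54211 + 330.2 = 145.9462, v = 630.1·(-0.18491)/1.54211 + 239.6 = 164.0480
M1: Pc = R·M1+t = (-0.14492, -0.12433, +1.49727); u = 899.0·(-0.14492)/1.49727 + 330.2 = 243.1862, v = 630.1·(-0.12433)/1.49727 + 239.6 = 187.2778
M2: Pc = R·M2+t = (-0.11254, -0.28389, +1.40529); u = 899.0·(-0.11254)/1.40529 + 330.2 = 258.2062, v = 630.1·(-0.28389)/1.40529 + 239.6 = 112.3087
M3: Pc = R·M3+t = (-0.28368, -0.34447, +1.45013); u = 899.0·(-0.28368)/1.45013 + 330.2 = 154.3341, v = 630.1·(-0.34447)/1.45013 + 239.6 = 89.9234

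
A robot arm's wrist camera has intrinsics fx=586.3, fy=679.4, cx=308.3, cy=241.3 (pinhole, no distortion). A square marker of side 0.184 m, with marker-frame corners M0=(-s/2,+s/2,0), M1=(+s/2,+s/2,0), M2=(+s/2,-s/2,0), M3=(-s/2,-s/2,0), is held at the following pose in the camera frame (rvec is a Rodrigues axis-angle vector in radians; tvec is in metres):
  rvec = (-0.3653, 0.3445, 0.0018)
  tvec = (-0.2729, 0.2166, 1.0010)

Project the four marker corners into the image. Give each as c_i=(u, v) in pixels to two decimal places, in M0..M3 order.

c0=(93.91, 450.79) c1=(188.30, 456.38) c2=(202.81, 326.06) c3=(113.31, 328.25)

Intrinsics K: fx=586.3, fy=679.4, cx=308.3, cy=241.3
Marker side s = 0.184 m; corners in marker frame (Z=0):
  M0 = (-0.0920, +0.0920, 0)
  M1 = (+0.0920, +0.0920, 0)
  M2 = (+0.0920, -0.0920, 0)
  M3 = (-0.0920, -0.0920, 0)
rvec = (-0.3653, 0.3445, 0.0018), |rvec| = θ = 0.50212 rad = 28.770°
Rodrigues: sinθ=0.48129, 1−cosθ=0.12344; R = I + sinθ·[k]× + (1−cosθ)·[k]×²:
    [+0.94189 -0.06334 +0.32988]
    [-0.05989 +0.93467 +0.35045]
    [-0.33053 -0.34984 +0.87656]
t = (-0.2729, 0.2166, 1.0010) m
M0: Pc = R·M0+t = (-0.36538, +0.30810, +0.99922); u = 586.3·(-0.36538)/0.99922 + 308.3 = 93.9104, v = 679.4·(+0.30810)/0.99922 + 241.3 = 450.7851
M1: Pc = R·M1+t = (-0.19207, +0.29708, +0.93841); u = 586.3·(-0.19207)/0.93841 + 308.3 = 188.2963, v = 679.4·(+0.29708)/0.93841 + 241.3 = 456.3838
M2: Pc = R·M2+t = (-0.18042, +0.12510, +1.00278); u = 586.3·(-0.18042)/1.00278 + 308.3 = 202.8134, v = 679.4·(+0.12510)/1.00278 + 241.3 = 326.0584
M3: Pc = R·M3+t = (-0.35373, +0.13612, +1.06359); u = 586.3·(-0.35373)/1.06359 + 308.3 = 113.3098, v = 679.4·(+0.13612)/1.06359 + 241.3 = 328.2506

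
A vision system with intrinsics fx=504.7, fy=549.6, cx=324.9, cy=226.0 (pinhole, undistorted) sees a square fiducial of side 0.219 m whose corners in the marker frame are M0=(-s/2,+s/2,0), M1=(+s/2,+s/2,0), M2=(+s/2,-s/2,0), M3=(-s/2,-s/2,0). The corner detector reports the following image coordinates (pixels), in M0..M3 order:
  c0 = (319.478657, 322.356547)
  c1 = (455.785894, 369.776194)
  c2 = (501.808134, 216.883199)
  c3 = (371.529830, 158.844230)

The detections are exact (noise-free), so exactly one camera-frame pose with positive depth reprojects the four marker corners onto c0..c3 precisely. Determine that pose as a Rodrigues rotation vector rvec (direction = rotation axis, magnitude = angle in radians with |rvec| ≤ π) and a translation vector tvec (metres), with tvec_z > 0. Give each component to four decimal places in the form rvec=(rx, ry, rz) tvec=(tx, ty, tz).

Intrinsics K: fx=504.7, fy=549.6, cx=324.9, cy=226.0
Marker side s = 0.219 m; corners in marker frame (Z=0):
  M0 = (-0.1095, +0.1095, 0)
  M1 = (+0.1095, +0.1095, 0)
  M2 = (+0.1095, -0.1095, 0)
  M3 = (-0.1095, -0.1095, 0)
Detected image corners:
  c0 = (319.478657, 322.356547) px
  c1 = (455.785894, 369.776194) px
  c2 = (501.808134, 216.883199) px
  c3 = (371.529830, 158.844230) px
Planar DLT: solve 8×8 A·h = b for H (H[2,2]=1):
  H  [+746.31824 -257.83537 +414.81488]
  H  [+330.25383 +699.19903 +267.20677]
  H  [+0.33435 -0.08353 +1.00000]
B = K⁻¹H; ‖b₁‖=1.386713, ‖b₂‖=1.386713; λ = 2/(‖b₁‖+‖b₂‖) = 0.721130, sign → tz>0 ⇒ λ=+0.721130
r₁ = λ·B[:,0] = (+0.91115,+0.33418,+0.24111); r₂ = λ·B[:,1] = (-0.32963,+0.94219,-0.06024)
r₃ = r₁×r₂ = (-0.24730,-0.02459,+0.96863); SVD([r₁ r₂ r₃]) → R = UVᵀ:
  R  [+0.91115 -0.32963 -0.24730]
  R  [+0.33418 +0.94219 -0.02459]
  R  [+0.24111 -0.06024 +0.96863]
t = (+0.12847, +0.05407, +0.72113) m
tr R = 2.821963; θ = arccos((tr R − 1)/2) = 0.425138 rad = 24.359°
axis k = ((R−Rᵀ)₃₂, (R−Rᵀ)₁₃, (R−Rᵀ)₂₁) / (2 sinθ) = (-0.043213, -0.592084, +0.804717)
rvec = θ·k = (-0.018372, -0.251718, +0.342116)

rvec=(-0.0184, -0.2517, 0.3421) tvec=(0.1285, 0.0541, 0.7211)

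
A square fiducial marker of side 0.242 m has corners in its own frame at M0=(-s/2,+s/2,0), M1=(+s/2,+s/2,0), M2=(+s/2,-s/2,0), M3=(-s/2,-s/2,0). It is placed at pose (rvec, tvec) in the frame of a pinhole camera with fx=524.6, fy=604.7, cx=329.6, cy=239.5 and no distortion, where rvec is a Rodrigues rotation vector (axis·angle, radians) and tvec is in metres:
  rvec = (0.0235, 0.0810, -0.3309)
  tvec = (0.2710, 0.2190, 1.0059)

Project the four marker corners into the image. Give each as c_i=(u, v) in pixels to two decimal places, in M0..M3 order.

c0=(430.86, 460.98) c1=(552.92, 417.97) c2=(511.91, 279.29) c3=(390.38, 325.16)

Intrinsics K: fx=524.6, fy=604.7, cx=329.6, cy=239.5
Marker side s = 0.242 m; corners in marker frame (Z=0):
  M0 = (-0.1210, +0.1210, 0)
  M1 = (+0.1210, +0.1210, 0)
  M2 = (+0.1210, -0.1210, 0)
  M3 = (-0.1210, -0.1210, 0)
rvec = (0.0235, 0.0810, -0.3309), |rvec| = θ = 0.34148 rad = 19.565°
Rodrigues: sinθ=0.33488, 1−cosθ=0.05774; R = I + sinθ·[k]× + (1−cosθ)·[k]×²:
    [+0.94253 +0.32545 +0.07558]
    [-0.32356 +0.94551 -0.03632]
    [-0.08329 +0.00977 +0.99648]
t = (0.2710, 0.2190, 1.0059) m
M0: Pc = R·M0+t = (+0.19633, +0.37256, +1.01716); u = 524.6·(+0.19633)/1.01716 + 329.6 = 430.8585, v = 604.7·(+0.37256)/1.01716 + 239.5 = 460.9850
M1: Pc = R·M1+t = (+0.42443, +0.29426, +0.99701); u = 524.6·(+0.42443)/0.99701 + 329.6 = 552.9227, v = 604.7·(+0.29426)/0.99701 + 239.5 = 417.9707
M2: Pc = R·M2+t = (+0.34567, +0.06544, +0.99464); u = 524.6·(+0.34567)/0.99464 + 329.6 = 511.9143, v = 604.7·(+0.06544)/0.99464 + 239.5 = 279.2861
M3: Pc = R·M3+t = (+0.11757, +0.14374, +1.01479); u = 524.6·(+0.11757)/1.01479 + 329.6 = 390.3801, v = 604.7·(+0.14374)/1.01479 + 239.5 = 325.1551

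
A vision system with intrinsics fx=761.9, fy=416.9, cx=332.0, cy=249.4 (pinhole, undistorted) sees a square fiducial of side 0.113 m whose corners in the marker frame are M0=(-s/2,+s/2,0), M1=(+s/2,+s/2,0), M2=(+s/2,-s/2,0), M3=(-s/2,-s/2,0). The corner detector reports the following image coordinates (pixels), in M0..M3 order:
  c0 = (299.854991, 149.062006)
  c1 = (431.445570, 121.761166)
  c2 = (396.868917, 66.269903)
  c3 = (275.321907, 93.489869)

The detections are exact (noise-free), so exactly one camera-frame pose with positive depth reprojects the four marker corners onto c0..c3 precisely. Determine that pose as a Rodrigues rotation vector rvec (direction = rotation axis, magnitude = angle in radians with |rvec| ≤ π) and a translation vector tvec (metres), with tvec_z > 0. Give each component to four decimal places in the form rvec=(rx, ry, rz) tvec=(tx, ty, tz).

Intrinsics K: fx=761.9, fy=416.9, cx=332.0, cy=249.4
Marker side s = 0.113 m; corners in marker frame (Z=0):
  M0 = (-0.0565, +0.0565, 0)
  M1 = (+0.0565, +0.0565, 0)
  M2 = (+0.0565, -0.0565, 0)
  M3 = (-0.0565, -0.0565, 0)
Detected image corners:
  c0 = (299.854991, 149.062006) px
  c1 = (431.445570, 121.761166) px
  c2 = (396.868917, 66.269903) px
  c3 = (275.321907, 93.489869) px
Planar DLT: solve 8×8 A·h = b for H (H[2,2]=1):
  H  [+1014.03018 +38.79654 +349.28009]
  H  [-273.27711 +423.32764 +106.88242]
  H  [-0.29771 -0.63272 +1.00000]
B = K⁻¹H; ‖b₁‖=1.565262, ‖b₂‖=1.565262; λ = 2/(‖b₁‖+‖b₂‖) = 0.638871, sign → tz>0 ⇒ λ=+0.638871
r₁ = λ·B[:,0] = (+0.93317,-0.30500,-0.19020); r₂ = λ·B[:,1] = (+0.20867,+0.89054,-0.40422)
r₃ = r₁×r₂ = (+0.29267,+0.33752,+0.89467); SVD([r₁ r₂ r₃]) → R = UVᵀ:
  R  [+0.93317 +0.20867 +0.29267]
  R  [-0.30500 +0.89054 +0.33752]
  R  [-0.19020 -0.40422 +0.89467]
t = (+0.01449, -0.21840, +0.63887) m
tr R = 2.718371; θ = arccos((tr R − 1)/2) = 0.537121 rad = 30.775°
axis k = ((R−Rᵀ)₃₂, (R−Rᵀ)₁₃, (R−Rᵀ)₂₁) / (2 sinθ) = (-0.724835, +0.471858, -0.501960)
rvec = θ·k = (-0.389324, +0.253445, -0.269613)

rvec=(-0.3893, 0.2534, -0.2696) tvec=(0.0145, -0.2184, 0.6389)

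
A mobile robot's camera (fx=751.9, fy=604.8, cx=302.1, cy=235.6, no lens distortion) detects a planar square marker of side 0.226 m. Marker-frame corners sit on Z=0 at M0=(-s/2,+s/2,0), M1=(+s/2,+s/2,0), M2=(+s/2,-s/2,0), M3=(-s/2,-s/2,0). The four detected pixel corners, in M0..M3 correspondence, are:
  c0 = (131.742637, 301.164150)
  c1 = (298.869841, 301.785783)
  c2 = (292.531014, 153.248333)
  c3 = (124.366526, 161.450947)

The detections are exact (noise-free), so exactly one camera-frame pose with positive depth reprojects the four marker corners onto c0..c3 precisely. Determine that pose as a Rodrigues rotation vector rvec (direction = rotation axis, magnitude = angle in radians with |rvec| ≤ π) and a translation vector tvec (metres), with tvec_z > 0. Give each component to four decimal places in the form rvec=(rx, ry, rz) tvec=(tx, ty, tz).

rvec=(0.0406, 0.2584, -0.0291) tvec=(-0.1170, -0.0091, 0.9484)

Intrinsics K: fx=751.9, fy=604.8, cx=302.1, cy=235.6
Marker side s = 0.226 m; corners in marker frame (Z=0):
  M0 = (-0.1130, +0.1130, 0)
  M1 = (+0.1130, +0.1130, 0)
  M2 = (+0.1130, -0.1130, 0)
  M3 = (-0.1130, -0.1130, 0)
Detected image corners:
  c0 = (131.742637, 301.164150) px
  c1 = (298.869841, 301.785783) px
  c2 = (292.531014, 153.248333) px
  c3 = (124.366526, 161.450947) px
Planar DLT: solve 8×8 A·h = b for H (H[2,2]=1):
  H  [+684.59965 +38.55266 +209.33588]
  H  [-78.60618 +645.94080 +229.78295]
  H  [-0.26990 +0.03842 +1.00000]
B = K⁻¹H; ‖b₁‖=1.054368, ‖b₂‖=1.054368; λ = 2/(‖b₁‖+‖b₂‖) = 0.948436, sign → tz>0 ⇒ λ=+0.948436
r₁ = λ·B[:,0] = (+0.96639,-0.02355,-0.25598); r₂ = λ·B[:,1] = (+0.03399,+0.99876,+0.03644)
r₃ = r₁×r₂ = (+0.25481,-0.04391,+0.96599); SVD([r₁ r₂ r₃]) → R = UVᵀ:
  R  [+0.96639 +0.03399 +0.25481]
  R  [-0.02355 +0.99876 -0.04391]
  R  [-0.25598 +0.03644 +0.96599]
t = (-0.11701, -0.00912, +0.94844) m
tr R = 2.931146; θ = arccos((tr R − 1)/2) = 0.263160 rad = 15.078°
axis k = ((R−Rᵀ)₃₂, (R−Rᵀ)₁₃, (R−Rᵀ)₂₁) / (2 sinθ) = (+0.154441, +0.981792, -0.110597)
rvec = θ·k = (+0.040643, +0.258368, -0.029105)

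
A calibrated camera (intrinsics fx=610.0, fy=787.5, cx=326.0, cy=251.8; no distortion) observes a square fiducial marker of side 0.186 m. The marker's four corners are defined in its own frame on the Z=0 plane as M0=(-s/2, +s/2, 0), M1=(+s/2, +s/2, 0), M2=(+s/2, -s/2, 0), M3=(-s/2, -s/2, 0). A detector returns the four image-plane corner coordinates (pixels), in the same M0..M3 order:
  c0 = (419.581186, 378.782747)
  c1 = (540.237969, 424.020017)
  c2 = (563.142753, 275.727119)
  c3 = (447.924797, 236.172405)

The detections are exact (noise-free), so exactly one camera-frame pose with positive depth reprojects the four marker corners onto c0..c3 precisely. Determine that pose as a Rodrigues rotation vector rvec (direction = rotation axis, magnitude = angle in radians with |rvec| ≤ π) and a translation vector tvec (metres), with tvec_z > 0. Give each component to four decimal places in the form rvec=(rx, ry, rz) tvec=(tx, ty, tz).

rvec=(-0.2832, 0.0864, 0.2834) tvec=(0.2600, 0.0905, 0.9535)

Intrinsics K: fx=610.0, fy=787.5, cx=326.0, cy=251.8
Marker side s = 0.186 m; corners in marker frame (Z=0):
  M0 = (-0.0930, +0.0930, 0)
  M1 = (+0.0930, +0.0930, 0)
  M2 = (+0.0930, -0.0930, 0)
  M3 = (-0.0930, -0.0930, 0)
Detected image corners:
  c0 = (419.581186, 378.782747) px
  c1 = (540.237969, 424.020017) px
  c2 = (563.142753, 275.727119) px
  c3 = (447.924797, 236.172405) px
Planar DLT: solve 8×8 A·h = b for H (H[2,2]=1):
  H  [+569.85399 -273.97551 +492.34006]
  H  [+184.95636 +691.07031 +326.55281]
  H  [-0.12957 -0.27609 +1.00000]
B = K⁻¹H; ‖b₁‖=1.048811, ‖b₂‖=1.048811; λ = 2/(‖b₁‖+‖b₂‖) = 0.953460, sign → tz>0 ⇒ λ=+0.953460
r₁ = λ·B[:,0] = (+0.95673,+0.26344,-0.12354); r₂ = λ·B[:,1] = (-0.28756,+0.92088,-0.26324)
r₃ = r₁×r₂ = (+0.04442,+0.28737,+0.95679); SVD([r₁ r₂ r₃]) → R = UVᵀ:
  R  [+0.95673 -0.28756 +0.04442]
  R  [+0.26344 +0.92088 +0.28737]
  R  [-0.12354 -0.26324 +0.95679]
t = (+0.26000, +0.09051, +0.95346) m
tr R = 2.834400; θ = arccos((tr R − 1)/2) = 0.409802 rad = 23.480°
axis k = ((R−Rᵀ)₃₂, (R−Rᵀ)₁₃, (R−Rᵀ)₂₁) / (2 sinθ) = (-0.690984, +0.210779, +0.691457)
rvec = θ·k = (-0.283167, +0.086378, +0.283361)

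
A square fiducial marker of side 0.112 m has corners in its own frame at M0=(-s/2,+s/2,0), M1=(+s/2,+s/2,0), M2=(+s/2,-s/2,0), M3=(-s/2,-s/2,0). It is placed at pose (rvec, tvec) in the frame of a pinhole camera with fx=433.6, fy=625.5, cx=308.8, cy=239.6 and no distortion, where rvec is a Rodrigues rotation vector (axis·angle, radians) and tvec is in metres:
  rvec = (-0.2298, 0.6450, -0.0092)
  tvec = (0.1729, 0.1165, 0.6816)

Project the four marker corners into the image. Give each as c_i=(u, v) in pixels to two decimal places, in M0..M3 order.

c0=(385.66, 395.82) c1=(454.76, 403.40) c2=(454.05, 294.03) c3=(387.30, 296.73)

Intrinsics K: fx=433.6, fy=625.5, cx=308.8, cy=239.6
Marker side s = 0.112 m; corners in marker frame (Z=0):
  M0 = (-0.0560, +0.0560, 0)
  M1 = (+0.0560, +0.0560, 0)
  M2 = (+0.0560, -0.0560, 0)
  M3 = (-0.0560, -0.0560, 0)
rvec = (-0.2298, 0.6450, -0.0092), |rvec| = θ = 0.68478 rad = 39.235°
Rodrigues: sinθ=0.63250, 1−cosθ=0.22544; R = I + sinθ·[k]× + (1−cosθ)·[k]×²:
    [+0.79995 -0.06276 +0.59678]
    [-0.07976 +0.97457 +0.20940]
    [-0.59474 -0.21511 +0.77460]
t = (0.1729, 0.1165, 0.6816) m
M0: Pc = R·M0+t = (+0.12459, +0.17554, +0.70286); u = 433.6·(+0.12459)/0.70286 + 308.8 = 385.6595, v = 625.5·(+0.17554)/0.70286 + 239.6 = 395.8215
M1: Pc = R·M1+t = (+0.21418, +0.16661, +0.63625); u = 433.6·(+0.21418)/0.63625 + 308.8 = 454.7643, v = 625.5·(+0.16661)/0.63625 + 239.6 = 403.3950
M2: Pc = R·M2+t = (+0.22121, +0.05746, +0.66034); u = 433.6·(+0.22121)/0.66034 + 308.8 = 454.0545, v = 625.5·(+0.05746)/0.66034 + 239.6 = 294.0261
M3: Pc = R·M3+t = (+0.13162, +0.06639, +0.72695); u = 433.6·(+0.13162)/0.72695 + 308.8 = 387.3050, v = 625.5·(+0.06639)/0.72695 + 239.6 = 296.7251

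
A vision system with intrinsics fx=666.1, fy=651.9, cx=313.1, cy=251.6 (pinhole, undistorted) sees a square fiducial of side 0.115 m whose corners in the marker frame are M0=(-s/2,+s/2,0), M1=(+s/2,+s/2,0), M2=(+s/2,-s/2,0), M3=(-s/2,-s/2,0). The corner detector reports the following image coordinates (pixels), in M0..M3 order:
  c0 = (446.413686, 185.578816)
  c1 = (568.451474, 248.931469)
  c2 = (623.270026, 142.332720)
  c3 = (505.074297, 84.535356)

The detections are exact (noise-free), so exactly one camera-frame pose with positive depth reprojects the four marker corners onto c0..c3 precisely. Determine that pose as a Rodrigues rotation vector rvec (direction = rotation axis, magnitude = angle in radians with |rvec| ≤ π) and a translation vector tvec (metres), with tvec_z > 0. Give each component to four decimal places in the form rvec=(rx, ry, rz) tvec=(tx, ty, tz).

Intrinsics K: fx=666.1, fy=651.9, cx=313.1, cy=251.6
Marker side s = 0.115 m; corners in marker frame (Z=0):
  M0 = (-0.0575, +0.0575, 0)
  M1 = (+0.0575, +0.0575, 0)
  M2 = (+0.0575, -0.0575, 0)
  M3 = (-0.0575, -0.0575, 0)
Detected image corners:
  c0 = (446.413686, 185.578816) px
  c1 = (568.451474, 248.931469) px
  c2 = (623.270026, 142.332720) px
  c3 = (505.074297, 84.535356) px
Planar DLT: solve 8×8 A·h = b for H (H[2,2]=1):
  H  [+916.84426 -702.76422 +535.61882]
  H  [+486.92117 +837.92069 +163.76578]
  H  [-0.23754 -0.39035 +1.00000]
B = K⁻¹H; ‖b₁‖=1.724558, ‖b₂‖=1.724558; λ = 2/(‖b₁‖+‖b₂‖) = 0.579859, sign → tz>0 ⇒ λ=+0.579859
r₁ = λ·B[:,0] = (+0.86288,+0.48627,-0.13774); r₂ = λ·B[:,1] = (-0.50538,+0.83268,-0.22635)
r₃ = r₁×r₂ = (+0.00463,+0.26492,+0.96426); SVD([r₁ r₂ r₃]) → R = UVᵀ:
  R  [+0.86288 -0.50538 +0.00463]
  R  [+0.48627 +0.83268 +0.26492]
  R  [-0.13774 -0.22635 +0.96426]
t = (+0.19371, -0.07813, +0.57986) m
tr R = 2.659822; θ = arccos((tr R − 1)/2) = 0.591848 rad = 33.910°
axis k = ((R−Rᵀ)₃₂, (R−Rᵀ)₁₃, (R−Rᵀ)₂₁) / (2 sinθ) = (-0.440285, +0.127593, +0.888746)
rvec = θ·k = (-0.260582, +0.075516, +0.526002)

rvec=(-0.2606, 0.0755, 0.5260) tvec=(0.1937, -0.0781, 0.5799)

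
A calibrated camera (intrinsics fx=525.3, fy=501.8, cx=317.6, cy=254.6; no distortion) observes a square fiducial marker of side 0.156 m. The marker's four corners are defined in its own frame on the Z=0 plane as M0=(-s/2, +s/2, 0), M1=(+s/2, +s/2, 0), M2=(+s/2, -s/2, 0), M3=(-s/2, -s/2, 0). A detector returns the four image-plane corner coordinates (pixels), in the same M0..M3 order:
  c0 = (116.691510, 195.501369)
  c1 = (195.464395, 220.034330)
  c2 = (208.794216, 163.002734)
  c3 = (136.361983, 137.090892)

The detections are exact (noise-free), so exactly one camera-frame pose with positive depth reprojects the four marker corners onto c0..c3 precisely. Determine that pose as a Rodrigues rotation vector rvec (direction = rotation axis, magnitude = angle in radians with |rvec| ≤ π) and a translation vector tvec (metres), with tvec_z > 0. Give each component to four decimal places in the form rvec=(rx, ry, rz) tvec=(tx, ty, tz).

Intrinsics K: fx=525.3, fy=501.8, cx=317.6, cy=254.6
Marker side s = 0.156 m; corners in marker frame (Z=0):
  M0 = (-0.0780, +0.0780, 0)
  M1 = (+0.0780, +0.0780, 0)
  M2 = (+0.0780, -0.0780, 0)
  M3 = (-0.0780, -0.0780, 0)
Detected image corners:
  c0 = (116.691510, 195.501369) px
  c1 = (195.464395, 220.034330) px
  c2 = (208.794216, 163.002734) px
  c3 = (136.361983, 137.090892) px
Planar DLT: solve 8×8 A·h = b for H (H[2,2]=1):
  H  [+542.11855 -180.84846 +165.66879]
  H  [+225.22214 +287.53383 +178.21963]
  H  [+0.35427 -0.46030 +1.00000]
B = K⁻¹H; ‖b₁‖=0.930992, ‖b₂‖=0.930992; λ = 2/(‖b₁‖+‖b₂‖) = 1.074123, sign → tz>0 ⇒ λ=+1.074123
r₁ = λ·B[:,0] = (+0.87844,+0.28903,+0.38053); r₂ = λ·B[:,1] = (-0.07087,+0.86633,-0.49442)
r₃ = r₁×r₂ = (-0.47256,+0.40735,+0.78150); SVD([r₁ r₂ r₃]) → R = UVᵀ:
  R  [+0.87844 -0.07087 -0.47256]
  R  [+0.28903 +0.86633 +0.40735]
  R  [+0.38053 -0.49442 +0.78150]
t = (-0.31067, -0.16350, +1.07412) m
tr R = 2.526279; θ = arccos((tr R − 1)/2) = 0.702639 rad = 40.258°
axis k = ((R−Rᵀ)₃₂, (R−Rᵀ)₁₃, (R−Rᵀ)₂₁) / (2 sinθ) = (-0.697709, -0.660049, +0.278455)
rvec = θ·k = (-0.490237, -0.463776, +0.195653)

rvec=(-0.4902, -0.4638, 0.1957) tvec=(-0.3107, -0.1635, 1.0741)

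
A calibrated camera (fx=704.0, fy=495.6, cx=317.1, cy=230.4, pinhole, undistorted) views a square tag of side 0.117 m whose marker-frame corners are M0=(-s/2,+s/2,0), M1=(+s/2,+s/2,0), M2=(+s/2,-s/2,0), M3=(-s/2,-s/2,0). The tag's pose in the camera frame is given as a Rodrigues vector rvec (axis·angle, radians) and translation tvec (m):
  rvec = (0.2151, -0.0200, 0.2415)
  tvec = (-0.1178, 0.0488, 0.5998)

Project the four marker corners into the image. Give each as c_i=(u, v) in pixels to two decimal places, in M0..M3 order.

Intrinsics K: fx=704.0, fy=495.6, cx=317.1, cy=230.4
Marker side s = 0.117 m; corners in marker frame (Z=0):
  M0 = (-0.0585, +0.0585, 0)
  M1 = (+0.0585, +0.0585, 0)
  M2 = (+0.0585, -0.0585, 0)
  M3 = (-0.0585, -0.0585, 0)
rvec = (0.2151, -0.0200, 0.2415), |rvec| = θ = 0.32402 rad = 18.565°
Rodrigues: sinθ=0.31838, 1−cosθ=0.05204; R = I + sinθ·[k]× + (1−cosθ)·[k]×²:
    [+0.97089 -0.23943 +0.00610]
    [+0.23516 +0.94816 -0.21375]
    [+0.04540 +0.20896 +0.97687]
t = (-0.1178, 0.0488, 0.5998) m
M0: Pc = R·M0+t = (-0.18860, +0.09051, +0.60937); u = 704.0·(-0.18860)/0.60937 + 317.1 = 99.2069, v = 495.6·(+0.09051)/0.60937 + 230.4 = 304.0121
M1: Pc = R·M1+t = (-0.07501, +0.11802, +0.61468); u = 704.0·(-0.07501)/0.61468 + 317.1 = 231.1911, v = 495.6·(+0.11802)/0.61468 + 230.4 = 325.5600
M2: Pc = R·M2+t = (-0.04700, +0.00709, +0.59023); u = 704.0·(-0.04700)/0.59023 + 317.1 = 261.0453, v = 495.6·(+0.00709)/0.59023 + 230.4 = 236.3530
M3: Pc = R·M3+t = (-0.16059, -0.02042, +0.58492); u = 704.0·(-0.16059)/0.58492 + 317.1 = 123.8156, v = 495.6·(-0.02042)/0.58492 + 230.4 = 213.0944

c0=(99.21, 304.01) c1=(231.19, 325.56) c2=(261.05, 236.35) c3=(123.82, 213.09)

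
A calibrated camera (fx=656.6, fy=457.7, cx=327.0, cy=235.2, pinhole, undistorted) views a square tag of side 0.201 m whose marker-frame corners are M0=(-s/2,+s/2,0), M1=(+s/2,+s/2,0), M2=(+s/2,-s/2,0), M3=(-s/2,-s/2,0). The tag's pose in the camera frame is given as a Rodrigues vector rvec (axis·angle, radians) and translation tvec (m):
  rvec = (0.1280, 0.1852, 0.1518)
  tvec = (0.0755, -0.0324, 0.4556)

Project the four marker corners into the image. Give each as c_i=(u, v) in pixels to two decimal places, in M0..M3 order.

c0=(278.45, 282.07) c1=(558.19, 318.57) c2=(616.57, 111.43) c3=(315.19, 88.40)

Intrinsics K: fx=656.6, fy=457.7, cx=327.0, cy=235.2
Marker side s = 0.201 m; corners in marker frame (Z=0):
  M0 = (-0.1005, +0.1005, 0)
  M1 = (+0.1005, +0.1005, 0)
  M2 = (+0.1005, -0.1005, 0)
  M3 = (-0.1005, -0.1005, 0)
rvec = (0.1280, 0.1852, 0.1518), |rvec| = θ = 0.27153 rad = 15.557°
Rodrigues: sinθ=0.26820, 1−cosθ=0.03664; R = I + sinθ·[k]× + (1−cosθ)·[k]×²:
    [+0.97150 -0.13816 +0.19259]
    [+0.16172 +0.98041 -0.11246]
    [-0.17328 +0.14040 +0.97481]
t = (0.0755, -0.0324, 0.4556) m
M0: Pc = R·M0+t = (-0.03602, +0.04988, +0.48712); u = 656.6·(-0.03602)/0.48712 + 327.0 = 278.4464, v = 457.7·(+0.04988)/0.48712 + 235.2 = 282.0650
M1: Pc = R·M1+t = (+0.15925, +0.08238, +0.45230); u = 656.6·(+0.15925)/0.45230 + 327.0 = 558.1852, v = 457.7·(+0.08238)/0.45230 + 235.2 = 318.5682
M2: Pc = R·M2+t = (+0.18702, -0.11468, +0.42408); u = 656.6·(+0.18702)/0.42408 + 327.0 = 616.5673, v = 457.7·(-0.11468)/0.42408 + 235.2 = 111.4293
M3: Pc = R·M3+t = (-0.00825, -0.14718, +0.45890); u = 656.6·(-0.00825)/0.45890 + 327.0 = 315.1945, v = 457.7·(-0.14718)/0.45890 + 235.2 = 88.4021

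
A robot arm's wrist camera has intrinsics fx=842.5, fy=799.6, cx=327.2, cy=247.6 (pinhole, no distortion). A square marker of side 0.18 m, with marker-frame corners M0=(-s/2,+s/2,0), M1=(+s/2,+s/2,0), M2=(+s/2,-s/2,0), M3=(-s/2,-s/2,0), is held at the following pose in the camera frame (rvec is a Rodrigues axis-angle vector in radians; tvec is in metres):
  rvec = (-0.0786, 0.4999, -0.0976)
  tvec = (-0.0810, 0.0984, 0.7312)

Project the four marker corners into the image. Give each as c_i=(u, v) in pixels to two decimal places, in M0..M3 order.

Intrinsics K: fx=842.5, fy=799.6, cx=327.2, cy=247.6
Marker side s = 0.18 m; corners in marker frame (Z=0):
  M0 = (-0.0900, +0.0900, 0)
  M1 = (+0.0900, +0.0900, 0)
  M2 = (+0.0900, -0.0900, 0)
  M3 = (-0.0900, -0.0900, 0)
rvec = (-0.0786, 0.4999, -0.0976), |rvec| = θ = 0.51537 rad = 29.528°
Rodrigues: sinθ=0.49285, 1−cosθ=0.12989; R = I + sinθ·[k]× + (1−cosθ)·[k]×²:
    [+0.87313 +0.07412 +0.48181]
    [-0.11255 +0.99232 +0.05131]
    [-0.47431 -0.09903 +0.87477]
t = (-0.0810, 0.0984, 0.7312) m
M0: Pc = R·M0+t = (-0.15291, +0.19784, +0.76498); u = 842.5·(-0.15291)/0.76498 + 327.2 = 158.7926, v = 799.6·(+0.19784)/0.76498 + 247.6 = 454.3931
M1: Pc = R·M1+t = (+0.00425, +0.17758, +0.67960); u = 842.5·(+0.00425)/0.67960 + 327.2 = 332.4723, v = 799.6·(+0.17758)/0.67960 + 247.6 = 456.5353
M2: Pc = R·M2+t = (-0.00909, -0.00104, +0.69742); u = 842.5·(-0.00909)/0.69742 + 327.2 = 316.2204, v = 799.6·(-0.00104)/0.69742 + 247.6 = 246.4094
M3: Pc = R·M3+t = (-0.16625, +0.01922, +0.78280); u = 842.5·(-0.16625)/0.78280 + 327.2 = 148.2680, v = 799.6·(+0.01922)/0.78280 + 247.6 = 267.2333

c0=(158.79, 454.39) c1=(332.47, 456.54) c2=(316.22, 246.41) c3=(148.27, 267.23)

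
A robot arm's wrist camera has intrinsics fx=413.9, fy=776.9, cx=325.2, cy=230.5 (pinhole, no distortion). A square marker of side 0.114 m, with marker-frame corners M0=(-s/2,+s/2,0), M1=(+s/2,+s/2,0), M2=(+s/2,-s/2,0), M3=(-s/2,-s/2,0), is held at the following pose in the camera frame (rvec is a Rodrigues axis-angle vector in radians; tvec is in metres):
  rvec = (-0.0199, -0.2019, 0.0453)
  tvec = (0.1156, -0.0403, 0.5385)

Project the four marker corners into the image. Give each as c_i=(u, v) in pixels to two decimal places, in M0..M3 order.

c0=(370.37, 251.12) c1=(452.68, 257.85) c2=(455.71, 97.25) c3=(373.96, 83.63)

Intrinsics K: fx=413.9, fy=776.9, cx=325.2, cy=230.5
Marker side s = 0.114 m; corners in marker frame (Z=0):
  M0 = (-0.0570, +0.0570, 0)
  M1 = (+0.0570, +0.0570, 0)
  M2 = (+0.0570, -0.0570, 0)
  M3 = (-0.0570, -0.0570, 0)
rvec = (-0.0199, -0.2019, 0.0453), |rvec| = θ = 0.20787 rad = 11.910°
Rodrigues: sinθ=0.20638, 1−cosθ=0.02153; R = I + sinθ·[k]× + (1−cosθ)·[k]×²:
    [+0.97867 -0.04297 -0.20090]
    [+0.04698 +0.99878 +0.01520]
    [+0.20000 -0.02431 +0.97949]
t = (0.1156, -0.0403, 0.5385) m
M0: Pc = R·M0+t = (+0.05737, +0.01395, +0.52571); u = 413.9·(+0.05737)/0.52571 + 325.2 = 370.3652, v = 776.9·(+0.01395)/0.52571 + 230.5 = 251.1195
M1: Pc = R·M1+t = (+0.16893, +0.01931, +0.54851); u = 413.9·(+0.16893)/0.54851 + 325.2 = 452.6754, v = 776.9·(+0.01931)/0.54851 + 230.5 = 257.8475
M2: Pc = R·M2+t = (+0.17383, -0.09455, +0.55129); u = 413.9·(+0.17383)/0.55129 + 325.2 = 455.7125, v = 776.9·(-0.09455)/0.55129 + 230.5 = 97.2513
M3: Pc = R·M3+t = (+0.06227, -0.09991, +0.52849); u = 413.9·(+0.06227)/0.52849 + 325.2 = 373.9650, v = 776.9·(-0.09991)/0.52849 + 230.5 = 83.6302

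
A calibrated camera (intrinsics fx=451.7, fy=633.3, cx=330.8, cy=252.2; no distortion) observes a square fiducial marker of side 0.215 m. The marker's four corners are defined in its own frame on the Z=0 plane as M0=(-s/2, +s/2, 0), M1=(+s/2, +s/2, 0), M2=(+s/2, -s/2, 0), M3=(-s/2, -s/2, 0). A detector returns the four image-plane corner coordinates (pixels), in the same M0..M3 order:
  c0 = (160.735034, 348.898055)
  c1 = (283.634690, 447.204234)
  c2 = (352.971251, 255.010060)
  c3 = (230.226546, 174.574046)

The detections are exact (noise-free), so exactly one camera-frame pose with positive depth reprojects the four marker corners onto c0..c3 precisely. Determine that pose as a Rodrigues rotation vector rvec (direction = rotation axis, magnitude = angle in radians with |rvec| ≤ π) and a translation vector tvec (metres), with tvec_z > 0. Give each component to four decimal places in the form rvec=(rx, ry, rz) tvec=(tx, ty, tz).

rvec=(-0.1904, 0.2019, 0.4552) tvec=(-0.1110, 0.0530, 0.6646)

Intrinsics K: fx=451.7, fy=633.3, cx=330.8, cy=252.2
Marker side s = 0.215 m; corners in marker frame (Z=0):
  M0 = (-0.1075, +0.1075, 0)
  M1 = (+0.1075, +0.1075, 0)
  M2 = (+0.1075, -0.1075, 0)
  M3 = (-0.1075, -0.1075, 0)
Detected image corners:
  c0 = (160.735034, 348.898055) px
  c1 = (283.634690, 447.204234) px
  c2 = (352.971251, 255.010060) px
  c3 = (230.226546, 174.574046) px
Planar DLT: solve 8×8 A·h = b for H (H[2,2]=1):
  H  [+480.49544 -375.67233 +255.32632]
  H  [+306.49933 +787.80623 +302.69976]
  H  [-0.35331 -0.20554 +1.00000]
B = K⁻¹H; ‖b₁‖=1.504670, ‖b₂‖=1.504670; λ = 2/(‖b₁‖+‖b₂‖) = 0.664597, sign → tz>0 ⇒ λ=+0.664597
r₁ = λ·B[:,0] = (+0.87893,+0.41515,-0.23481); r₂ = λ·B[:,1] = (-0.45269,+0.88114,-0.13660)
r₃ = r₁×r₂ = (+0.15019,+0.22636,+0.96239); SVD([r₁ r₂ r₃]) → R = UVᵀ:
  R  [+0.87893 -0.45269 +0.15019]
  R  [+0.41515 +0.88114 +0.22636]
  R  [-0.23481 -0.13660 +0.96239]
t = (-0.11105, +0.05300, +0.66460) m
tr R = 2.722460; θ = arccos((tr R − 1)/2) = 0.533111 rad = 30.545°
axis k = ((R−Rᵀ)₃₂, (R−Rᵀ)₁₃, (R−Rᵀ)₂₁) / (2 sinθ) = (-0.357099, +0.378774, +0.853821)
rvec = θ·k = (-0.190373, +0.201928, +0.455181)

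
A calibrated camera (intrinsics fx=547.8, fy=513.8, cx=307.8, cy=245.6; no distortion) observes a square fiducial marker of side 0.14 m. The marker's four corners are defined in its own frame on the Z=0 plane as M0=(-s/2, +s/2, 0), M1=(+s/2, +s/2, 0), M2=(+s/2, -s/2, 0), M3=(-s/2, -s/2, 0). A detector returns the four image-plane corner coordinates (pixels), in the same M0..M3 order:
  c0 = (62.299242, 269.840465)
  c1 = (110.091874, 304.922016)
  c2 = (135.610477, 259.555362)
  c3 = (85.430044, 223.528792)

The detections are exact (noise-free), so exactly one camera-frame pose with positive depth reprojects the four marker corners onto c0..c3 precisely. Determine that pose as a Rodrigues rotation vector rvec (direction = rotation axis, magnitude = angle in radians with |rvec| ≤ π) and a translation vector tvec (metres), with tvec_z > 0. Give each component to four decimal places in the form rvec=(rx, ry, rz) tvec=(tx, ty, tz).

Intrinsics K: fx=547.8, fy=513.8, cx=307.8, cy=245.6
Marker side s = 0.14 m; corners in marker frame (Z=0):
  M0 = (-0.0700, +0.0700, 0)
  M1 = (+0.0700, +0.0700, 0)
  M2 = (+0.0700, -0.0700, 0)
  M3 = (-0.0700, -0.0700, 0)
Detected image corners:
  c0 = (62.299242, 269.840465) px
  c1 = (110.091874, 304.922016) px
  c2 = (135.610477, 259.555362) px
  c3 = (85.430044, 223.528792) px
Planar DLT: solve 8×8 A·h = b for H (H[2,2]=1):
  H  [+341.00273 -143.77927 +97.94697]
  H  [+230.44098 +407.87990 +264.83931]
  H  [-0.08865 +0.30415 +1.00000]
B = K⁻¹H; ‖b₁‖=0.837148, ‖b₂‖=0.837148; λ = 2/(‖b₁‖+‖b₂‖) = 1.194532, sign → tz>0 ⇒ λ=+1.194532
r₁ = λ·B[:,0] = (+0.80309,+0.58637,-0.10590); r₂ = λ·B[:,1] = (-0.51767,+0.77461,+0.36332)
r₃ = r₁×r₂ = (+0.29507,-0.23696,+0.92563); SVD([r₁ r₂ r₃]) → R = UVᵀ:
  R  [+0.80309 -0.51767 +0.29507]
  R  [+0.58637 +0.77461 -0.23696]
  R  [-0.10590 +0.36332 +0.92563]
t = (-0.45761, +0.04473, +1.19453) m
tr R = 2.503328; θ = arccos((tr R − 1)/2) = 0.720215 rad = 41.265°
axis k = ((R−Rᵀ)₃₂, (R−Rᵀ)₁₃, (R−Rᵀ)₂₁) / (2 sinθ) = (+0.455068, +0.303969, +0.836968)
rvec = θ·k = (+0.327747, +0.218923, +0.602797)

rvec=(0.3277, 0.2189, 0.6028) tvec=(-0.4576, 0.0447, 1.1945)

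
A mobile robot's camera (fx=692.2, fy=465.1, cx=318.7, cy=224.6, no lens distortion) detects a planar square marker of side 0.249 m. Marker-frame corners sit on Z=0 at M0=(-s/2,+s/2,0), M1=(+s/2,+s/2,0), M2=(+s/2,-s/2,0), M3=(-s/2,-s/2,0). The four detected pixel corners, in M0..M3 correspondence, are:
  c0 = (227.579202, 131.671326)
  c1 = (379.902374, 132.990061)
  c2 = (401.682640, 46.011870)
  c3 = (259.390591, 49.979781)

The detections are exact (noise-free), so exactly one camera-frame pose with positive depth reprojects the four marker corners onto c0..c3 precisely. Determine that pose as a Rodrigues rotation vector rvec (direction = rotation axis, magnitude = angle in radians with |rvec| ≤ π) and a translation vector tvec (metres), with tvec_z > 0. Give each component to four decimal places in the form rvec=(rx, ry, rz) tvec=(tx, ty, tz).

Intrinsics K: fx=692.2, fy=465.1, cx=318.7, cy=224.6
Marker side s = 0.249 m; corners in marker frame (Z=0):
  M0 = (-0.1245, +0.1245, 0)
  M1 = (+0.1245, +0.1245, 0)
  M2 = (+0.1245, -0.1245, 0)
  M3 = (-0.1245, -0.1245, 0)
Detected image corners:
  c0 = (227.579202, 131.671326) px
  c1 = (379.902374, 132.990061) px
  c2 = (401.682640, 46.011870) px
  c3 = (259.390591, 49.979781) px
Planar DLT: solve 8×8 A·h = b for H (H[2,2]=1):
  H  [+509.35853 -209.80210 +315.31813]
  H  [-28.89506 +309.48557 +88.50349]
  H  [-0.25678 -0.32019 +1.00000]
B = K⁻¹H; ‖b₁‖=0.893991, ‖b₂‖=0.893991; λ = 2/(‖b₁‖+‖b₂‖) = 1.118580, sign → tz>0 ⇒ λ=+1.118580
r₁ = λ·B[:,0] = (+0.95536,+0.06921,-0.28723); r₂ = λ·B[:,1] = (-0.17413,+0.91728,-0.35816)
r₃ = r₁×r₂ = (+0.23868,+0.39218,+0.88838); SVD([r₁ r₂ r₃]) → R = UVᵀ:
  R  [+0.95536 -0.17413 +0.23868]
  R  [+0.06921 +0.91728 +0.39218]
  R  [-0.28723 -0.35816 +0.88838]
t = (-0.00547, -0.32732, +1.11858) m
tr R = 2.761018; θ = arccos((tr R − 1)/2) = 0.493861 rad = 28.296°
axis k = ((R−Rᵀ)₃₂, (R−Rᵀ)₁₃, (R−Rᵀ)₂₁) / (2 sinθ) = (-0.791451, +0.554726, +0.256679)
rvec = θ·k = (-0.390867, +0.273957, +0.126764)

rvec=(-0.3909, 0.2740, 0.1268) tvec=(-0.0055, -0.3273, 1.1186)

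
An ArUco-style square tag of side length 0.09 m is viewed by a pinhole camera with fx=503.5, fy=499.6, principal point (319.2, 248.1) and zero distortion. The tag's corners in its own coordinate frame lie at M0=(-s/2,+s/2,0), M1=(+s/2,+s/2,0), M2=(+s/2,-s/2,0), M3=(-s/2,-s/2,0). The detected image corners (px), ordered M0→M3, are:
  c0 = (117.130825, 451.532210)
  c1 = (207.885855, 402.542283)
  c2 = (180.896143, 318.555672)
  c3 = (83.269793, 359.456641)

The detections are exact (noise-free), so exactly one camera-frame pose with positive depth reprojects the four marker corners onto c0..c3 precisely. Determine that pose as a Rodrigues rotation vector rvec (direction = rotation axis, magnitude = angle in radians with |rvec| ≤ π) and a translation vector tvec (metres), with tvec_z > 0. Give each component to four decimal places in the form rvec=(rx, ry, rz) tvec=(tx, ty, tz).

Intrinsics K: fx=503.5, fy=499.6, cx=319.2, cy=248.1
Marker side s = 0.09 m; corners in marker frame (Z=0):
  M0 = (-0.0450, +0.0450, 0)
  M1 = (+0.0450, +0.0450, 0)
  M2 = (+0.0450, -0.0450, 0)
  M3 = (-0.0450, -0.0450, 0)
Detected image corners:
  c0 = (117.130825, 451.532210) px
  c1 = (207.885855, 402.542283) px
  c2 = (180.896143, 318.555672) px
  c3 = (83.269793, 359.456641) px
Planar DLT: solve 8×8 A·h = b for H (H[2,2]=1):
  H  [+1227.27641 +396.73428 +150.18849]
  H  [-28.46558 +1133.70943 +382.59359]
  H  [+1.23169 +0.41271 +1.00000]
B = K⁻¹H; ‖b₁‖=2.169930, ‖b₂‖=2.169931; λ = 2/(‖b₁‖+‖b₂‖) = 0.460844, sign → tz>0 ⇒ λ=+0.460844
r₁ = λ·B[:,0] = (+0.76346,-0.30813,+0.56762); r₂ = λ·B[:,1] = (+0.24255,+0.95131,+0.19020)
r₃ = r₁×r₂ = (-0.59859,-0.00753,+0.80102); SVD([r₁ r₂ r₃]) → R = UVᵀ:
  R  [+0.76346 +0.24255 -0.59859]
  R  [-0.30813 +0.95131 -0.00753]
  R  [+0.56762 +0.19020 +0.80102]
t = (-0.15469, +0.12406, +0.46084) m
tr R = 2.515793; θ = arccos((tr R − 1)/2) = 0.710714 rad = 40.721°
axis k = ((R−Rᵀ)₃₂, (R−Rᵀ)₁₃, (R−Rᵀ)₂₁) / (2 sinθ) = (+0.151544, -0.893813, -0.422059)
rvec = θ·k = (+0.107705, -0.635245, -0.299963)

rvec=(0.1077, -0.6352, -0.3000) tvec=(-0.1547, 0.1241, 0.4608)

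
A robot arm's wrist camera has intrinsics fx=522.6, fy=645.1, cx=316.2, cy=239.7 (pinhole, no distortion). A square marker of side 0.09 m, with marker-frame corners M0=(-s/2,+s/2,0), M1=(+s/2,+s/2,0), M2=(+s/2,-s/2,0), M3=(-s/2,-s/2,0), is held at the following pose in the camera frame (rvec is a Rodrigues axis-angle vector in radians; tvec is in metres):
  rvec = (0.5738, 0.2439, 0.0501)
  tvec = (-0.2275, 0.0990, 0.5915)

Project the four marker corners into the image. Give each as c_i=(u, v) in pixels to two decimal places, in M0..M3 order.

Intrinsics K: fx=522.6, fy=645.1, cx=316.2, cy=239.7
Marker side s = 0.09 m; corners in marker frame (Z=0):
  M0 = (-0.0450, +0.0450, 0)
  M1 = (+0.0450, +0.0450, 0)
  M2 = (+0.0450, -0.0450, 0)
  M3 = (-0.0450, -0.0450, 0)
rvec = (0.5738, 0.2439, 0.0501), |rvec| = θ = 0.62549 rad = 35.838°
Rodrigues: sinθ=0.58550, 1−cosθ=0.18933; R = I + sinθ·[k]× + (1−cosθ)·[k]×²:
    [+0.97000 +0.02083 +0.24222]
    [+0.11462 +0.83946 -0.53120]
    [-0.21439 +0.54302 +0.81189]
t = (-0.2275, 0.0990, 0.5915) m
M0: Pc = R·M0+t = (-0.27021, +0.13162, +0.62558); u = 522.6·(-0.27021)/0.62558 + 316.2 = 90.4697, v = 645.1·(+0.13162)/0.62558 + 239.7 = 375.4239
M1: Pc = R·M1+t = (-0.18291, +0.14193, +0.60629); u = 522.6·(-0.18291)/0.60629 + 316.2 = 158.5353, v = 645.1·(+0.14193)/0.60629 + 239.7 = 390.7195
M2: Pc = R·M2+t = (-0.18479, +0.06638, +0.55742); u = 522.6·(-0.18479)/0.55742 + 316.2 = 142.9546, v = 645.1·(+0.06638)/0.55742 + 239.7 = 316.5243
M3: Pc = R·M3+t = (-0.27209, +0.05607, +0.57671); u = 522.6·(-0.27209)/0.57671 + 316.2 = 69.6422, v = 645.1·(+0.05607)/0.57671 + 239.7 = 302.4150

c0=(90.47, 375.42) c1=(158.54, 390.72) c2=(142.95, 316.52) c3=(69.64, 302.41)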